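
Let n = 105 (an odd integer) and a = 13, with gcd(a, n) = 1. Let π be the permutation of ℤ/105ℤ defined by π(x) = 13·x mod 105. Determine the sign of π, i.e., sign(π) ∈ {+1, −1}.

Trace 1: π^k(1) = [1, 13, 64, 97] for k=0..3.
The orbit structure of x ↦ 13x mod 105: 33 orbits of sizes [4, 4, 4, 4, 4, 4, 4, 4, 4, 4, 4, 4, 4, 4, 4, 4, 4, 4, 4, 4, 4, 2, 2, 2, 2, 2, 2, 2, 2, 2, 1, 1, 1].
With 33 cycles on 105 points, sign = (−1)^{105−33} = +1.
Via Zolotarev, sign(π_{13}) = (13|105) = +1.

+1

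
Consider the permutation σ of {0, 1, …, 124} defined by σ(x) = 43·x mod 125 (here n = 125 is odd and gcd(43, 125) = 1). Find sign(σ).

Orbit of 107 under x↦43x: [107, 101, 93, 124, 82, 26, 118]… (length divides ord_125(43)).
The orbit structure of x ↦ 43x mod 125: 12 orbits of sizes [20, 20, 20, 20, 20, 4, 4, 4, 4, 4, 4, 1].
With 12 cycles on 125 points, sign = (−1)^{125−12} = -1.
Check: (43/125) = -1 by Zolotarev.

-1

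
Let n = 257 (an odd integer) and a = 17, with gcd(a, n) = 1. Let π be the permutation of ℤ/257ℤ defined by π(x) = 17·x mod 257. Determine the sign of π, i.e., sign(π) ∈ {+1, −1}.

+1

Orbit of 242 under x↦17x: [242, 2, 34, 64, 60, 249, 121]… (length divides ord_257(17)).
π_17 has 9 disjoint cycles with lengths [32, 32, 32, 32, 32, 32, 32, 32, 1] on {0,…,256}.
257 − 9 = 248 transpositions; sign(π) = (−1)^248 = +1.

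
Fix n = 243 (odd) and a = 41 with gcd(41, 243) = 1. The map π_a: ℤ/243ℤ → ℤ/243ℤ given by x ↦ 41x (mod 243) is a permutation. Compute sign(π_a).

Trace 143: π^k(143) = [143, 31, 56, 109, 95, 7, 44] for k=0..6.
Decompose π into cycles: lengths [162, 54, 18, 6, 2, 1] (6 cycles, including the fixed point 0).
6 cycles on 243: each ℓ→(−1)^(ℓ−1), product (−1)^237 = -1.
The Jacobi symbol (41|243) = -1 (Zolotarev) agrees.

-1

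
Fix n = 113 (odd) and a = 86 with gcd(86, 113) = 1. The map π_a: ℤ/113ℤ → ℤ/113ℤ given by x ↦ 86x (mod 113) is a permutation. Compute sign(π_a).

Start at x=53: 53 → 38 → 104 → 17 → 106 → 76 → 95 → … (one orbit).
Decompose π into cycles: lengths [112, 1] (2 cycles, including the fixed point 0).
113 − 2 = 111 transpositions; sign(π) = (−1)^111 = -1.
The Jacobi symbol (86|113) = -1 (Zolotarev) agrees.

-1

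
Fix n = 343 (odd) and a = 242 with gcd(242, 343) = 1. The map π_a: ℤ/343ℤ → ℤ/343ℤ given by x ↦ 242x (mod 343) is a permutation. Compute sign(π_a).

+1

Start at x=179: 179 → 100 → 190 → 18 → 240 → 113 → 249 → … (one orbit).
The orbit structure of x ↦ 242x mod 343: 7 orbits of sizes [147, 147, 21, 21, 3, 3, 1].
Σ(ℓ_i−1) = 343−7 = 336; sign = (−1)^336 = +1.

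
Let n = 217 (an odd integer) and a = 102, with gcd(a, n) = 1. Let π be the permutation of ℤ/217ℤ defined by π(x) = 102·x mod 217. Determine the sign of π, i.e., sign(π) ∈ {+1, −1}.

+1

Trace 18: π^k(18) = [18, 100, 1, 102, 205, 78, 144] for k=0..6.
17 cycles of lengths [15, 15, 15, 15, 15, 15, 15, 15, 15, 15, 15, 15, 15, 15, 3, 3, 1].
217 − 17 = 200 transpositions; sign(π) = (−1)^200 = +1.
Zolotarev: (102|217) = +1, matching the cycle-count sign.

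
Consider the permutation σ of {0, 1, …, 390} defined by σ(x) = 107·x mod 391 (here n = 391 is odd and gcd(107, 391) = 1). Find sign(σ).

Trace 59: π^k(59) = [59, 57, 234, 14, 325, 367, 169] for k=0..6.
Decompose π into cycles: lengths [176, 176, 22, 16, 1] (5 cycles, including the fixed point 0).
5 cycles on 391: each ℓ→(−1)^(ℓ−1), product (−1)^386 = +1.

+1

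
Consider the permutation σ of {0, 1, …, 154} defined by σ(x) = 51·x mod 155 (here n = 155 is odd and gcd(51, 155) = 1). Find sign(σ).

+1

Trace 121: π^k(121) = [121, 126, 71, 56, 66, 111, 81] for k=0..6.
The orbit structure of x ↦ 51x mod 155: 15 orbits of sizes [15, 15, 15, 15, 15, 15, 15, 15, 15, 15, 1, 1, 1, 1, 1].
n − c = 155 − 15 = 140; sign = (−1)^140 = +1.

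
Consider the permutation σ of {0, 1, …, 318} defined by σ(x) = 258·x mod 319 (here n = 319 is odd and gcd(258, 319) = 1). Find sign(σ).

Orbit of 49 under x↦258x: [49, 201, 180, 185, 199, 302, 80]… (length divides ord_319(258)).
π_258 has 6 disjoint cycles with lengths [140, 140, 28, 5, 5, 1] on {0,…,318}.
Σ(ℓ_i−1) = 319−6 = 313; sign = (−1)^313 = -1.
Via Zolotarev, sign(π_{258}) = (258|319) = -1.

-1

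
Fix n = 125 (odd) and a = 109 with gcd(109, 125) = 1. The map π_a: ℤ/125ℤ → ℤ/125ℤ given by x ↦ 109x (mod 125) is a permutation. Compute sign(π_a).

+1

Orbit of 124 under x↦109x: [124, 16, 119, 96, 89, 76, 34]… (length divides ord_125(109)).
Cycle type of π: 50×2 + 10×2 + 2×2 + 1; total 7 cycles.
125 − 7 = 118 transpositions; sign(π) = (−1)^118 = +1.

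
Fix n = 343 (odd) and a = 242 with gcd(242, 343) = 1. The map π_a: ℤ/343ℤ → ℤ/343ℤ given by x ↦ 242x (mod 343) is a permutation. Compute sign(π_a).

Start at x=107: 107 → 169 → 81 → 51 → 337 → 263 → 191 → … (one orbit).
Decompose π into cycles: lengths [147, 147, 21, 21, 3, 3, 1] (7 cycles, including the fixed point 0).
7 cycles on 343: each ℓ→(−1)^(ℓ−1), product (−1)^336 = +1.
Via Zolotarev, sign(π_{242}) = (242|343) = +1.

+1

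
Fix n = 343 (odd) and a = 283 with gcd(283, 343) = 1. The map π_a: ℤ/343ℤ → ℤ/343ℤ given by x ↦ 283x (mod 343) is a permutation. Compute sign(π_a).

Orbit of 32 under x↦283x: [32, 138, 295, 136, 72, 139, 235]… (length divides ord_343(283)).
π_283 has 4 disjoint cycles with lengths [294, 42, 6, 1] on {0,…,342}.
With 4 cycles on 343 points, sign = (−1)^{343−4} = -1.

-1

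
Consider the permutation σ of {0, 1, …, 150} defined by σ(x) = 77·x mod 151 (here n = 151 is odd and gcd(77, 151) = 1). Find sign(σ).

-1

Start at x=83: 83 → 49 → 149 → 148 → 71 → 31 → 122 → … (one orbit).
π_77 has 2 disjoint cycles with lengths [150, 1] on {0,…,150}.
2 cycles on 151: each ℓ→(−1)^(ℓ−1), product (−1)^149 = -1.
Zolotarev: (77|151) = -1, matching the cycle-count sign.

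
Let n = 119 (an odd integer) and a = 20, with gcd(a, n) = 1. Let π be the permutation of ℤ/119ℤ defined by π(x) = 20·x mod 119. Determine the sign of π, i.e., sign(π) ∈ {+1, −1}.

Trace 64: π^k(64) = [64, 90, 15, 62, 50, 48, 8] for k=0..6.
11 cycles of lengths [16, 16, 16, 16, 16, 16, 16, 2, 2, 2, 1].
With 11 cycles on 119 points, sign = (−1)^{119−11} = +1.
Zolotarev: (20|119) = +1, matching the cycle-count sign.

+1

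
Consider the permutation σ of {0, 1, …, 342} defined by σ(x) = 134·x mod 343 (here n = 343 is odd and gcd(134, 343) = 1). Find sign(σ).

Start at x=309: 309 → 246 → 36 → 22 → 204 → 239 → 127 → … (one orbit).
π_134 has 19 disjoint cycles with lengths [49, 49, 49, 49, 49, 49, 7, 7, 7, 7, 7, 7, 1, 1, 1, 1, 1, 1, 1] on {0,…,342}.
With 19 cycles on 343 points, sign = (−1)^{343−19} = +1.

+1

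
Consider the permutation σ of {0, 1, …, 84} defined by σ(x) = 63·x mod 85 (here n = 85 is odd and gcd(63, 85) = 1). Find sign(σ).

Orbit of 19 under x↦63x: [19, 7, 16, 73, 9, 57, 21]… (length divides ord_85(63)).
Cycle lengths of π_63 on ℤ/85ℤ: [16, 16, 16, 16, 16, 4, 1]; 7 cycles in total.
Σ(ℓ_i−1) = 85−7 = 78; sign = (−1)^78 = +1.
Zolotarev: (63|85) = +1, matching the cycle-count sign.

+1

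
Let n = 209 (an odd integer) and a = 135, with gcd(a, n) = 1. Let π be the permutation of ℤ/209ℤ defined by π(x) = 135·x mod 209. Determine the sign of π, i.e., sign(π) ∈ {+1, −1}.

Start at x=91: 91 → 163 → 60 → 158 → 12 → 157 → 86 → … (one orbit).
Cycle type of π: 90×2 + 18 + 5×2 + 1; total 6 cycles.
With 6 cycles on 209 points, sign = (−1)^{209−6} = -1.
Check: (135/209) = -1 by Zolotarev.

-1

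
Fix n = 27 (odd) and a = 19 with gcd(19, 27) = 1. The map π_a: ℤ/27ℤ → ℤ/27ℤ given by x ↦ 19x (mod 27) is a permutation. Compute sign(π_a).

Trace 19: π^k(19) = [19, 10, 1] for k=0..2.
π_19 has 15 disjoint cycles with lengths [3, 3, 3, 3, 3, 3, 1, 1, 1, 1, 1, 1, 1, 1, 1] on {0,…,26}.
27 − 15 = 12 transpositions; sign(π) = (−1)^12 = +1.
The Jacobi symbol (19|27) = +1 (Zolotarev) agrees.

+1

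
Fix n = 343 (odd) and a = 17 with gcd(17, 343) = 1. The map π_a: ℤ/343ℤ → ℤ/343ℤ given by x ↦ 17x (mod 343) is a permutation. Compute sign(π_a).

Trace 121: π^k(121) = [121, 342, 326, 54, 232, 171, 163] for k=0..6.
π_17 has 4 disjoint cycles with lengths [294, 42, 6, 1] on {0,…,342}.
Σ(ℓ_i−1) = 343−4 = 339; sign = (−1)^339 = -1.

-1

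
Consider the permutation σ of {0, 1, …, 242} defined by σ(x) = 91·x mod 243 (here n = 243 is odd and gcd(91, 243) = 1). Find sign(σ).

Orbit of 226 under x↦91x: [226, 154, 163, 10, 181, 190, 37]… (length divides ord_243(91)).
Cycle type of π: 27×6 + 9×6 + 3×6 + 1×9; total 27 cycles.
243 − 27 = 216 transpositions; sign(π) = (−1)^216 = +1.
Check: (91/243) = +1 by Zolotarev.

+1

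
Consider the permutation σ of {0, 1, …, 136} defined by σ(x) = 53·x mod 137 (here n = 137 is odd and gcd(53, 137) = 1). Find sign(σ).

-1

Start at x=49: 49 → 131 → 93 → 134 → 115 → 67 → 126 → … (one orbit).
π_53 has 2 disjoint cycles with lengths [136, 1] on {0,…,136}.
137 − 2 = 135 transpositions; sign(π) = (−1)^135 = -1.
Zolotarev: (53|137) = -1, matching the cycle-count sign.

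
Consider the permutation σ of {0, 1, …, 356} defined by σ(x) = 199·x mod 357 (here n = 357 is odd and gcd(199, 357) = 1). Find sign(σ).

+1

Start at x=67: 67 → 124 → 43 → 346 → 310 → 286 → 151 → … (one orbit).
Cycle lengths of π_199 on ℤ/357ℤ: [48, 48, 48, 48, 48, 48, 16, 16, 16, 6, 6, 6, 1, 1, 1]; 15 cycles in total.
357 − 15 = 342 transpositions; sign(π) = (−1)^342 = +1.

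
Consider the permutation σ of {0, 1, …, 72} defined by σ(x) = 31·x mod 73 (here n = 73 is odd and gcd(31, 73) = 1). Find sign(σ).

-1

Start at x=13: 13 → 38 → 10 → 18 → 47 → 70 → 53 → … (one orbit).
π_31 has 2 disjoint cycles with lengths [72, 1] on {0,…,72}.
2 cycles on 73: each ℓ→(−1)^(ℓ−1), product (−1)^71 = -1.
Via Zolotarev, sign(π_{31}) = (31|73) = -1.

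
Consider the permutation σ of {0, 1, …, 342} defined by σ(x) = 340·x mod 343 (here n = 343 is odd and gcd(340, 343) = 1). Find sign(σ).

+1

Trace 296: π^k(296) = [296, 141, 263, 240, 309, 102, 37] for k=0..6.
7 cycles of lengths [147, 147, 21, 21, 3, 3, 1].
Σ(ℓ_i−1) = 343−7 = 336; sign = (−1)^336 = +1.
Check: (340/343) = +1 by Zolotarev.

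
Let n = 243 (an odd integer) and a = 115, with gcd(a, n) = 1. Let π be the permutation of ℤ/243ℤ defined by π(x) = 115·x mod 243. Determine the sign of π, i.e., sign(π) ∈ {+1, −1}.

+1

Trace 121: π^k(121) = [121, 64, 70, 31, 163, 34, 22] for k=0..6.
Cycle type of π: 81×2 + 27×2 + 9×2 + 3×2 + 1×3; total 11 cycles.
With 11 cycles on 243 points, sign = (−1)^{243−11} = +1.
Zolotarev: (115|243) = +1, matching the cycle-count sign.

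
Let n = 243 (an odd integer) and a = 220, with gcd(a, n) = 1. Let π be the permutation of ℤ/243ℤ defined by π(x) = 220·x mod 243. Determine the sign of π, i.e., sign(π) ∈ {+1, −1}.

Start at x=85: 85 → 232 → 10 → 13 → 187 → 73 → 22 → … (one orbit).
Cycle lengths of π_220 on ℤ/243ℤ: [81, 81, 27, 27, 9, 9, 3, 3, 1, 1, 1]; 11 cycles in total.
11 cycles on 243: each ℓ→(−1)^(ℓ−1), product (−1)^232 = +1.

+1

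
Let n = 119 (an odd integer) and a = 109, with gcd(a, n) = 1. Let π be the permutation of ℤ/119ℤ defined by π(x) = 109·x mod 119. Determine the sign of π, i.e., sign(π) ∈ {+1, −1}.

Start at x=67: 67 → 44 → 36 → 116 → 30 → 57 → 25 → … (one orbit).
π_109 has 6 disjoint cycles with lengths [48, 48, 16, 3, 3, 1] on {0,…,118}.
6 cycles on 119: each ℓ→(−1)^(ℓ−1), product (−1)^113 = -1.
(109|119)_J = -1 (Zolotarev's lemma cross-check).

-1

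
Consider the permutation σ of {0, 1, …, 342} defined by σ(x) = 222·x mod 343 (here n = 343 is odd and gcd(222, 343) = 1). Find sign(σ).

-1

Start at x=76: 76 → 65 → 24 → 183 → 152 → 130 → 48 → … (one orbit).
Cycle lengths of π_222 on ℤ/343ℤ: [294, 42, 6, 1]; 4 cycles in total.
With 4 cycles on 343 points, sign = (−1)^{343−4} = -1.
Check: (222/343) = -1 by Zolotarev.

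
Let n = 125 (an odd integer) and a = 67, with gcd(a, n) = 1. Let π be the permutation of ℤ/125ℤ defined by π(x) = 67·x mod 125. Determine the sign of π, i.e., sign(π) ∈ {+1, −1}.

-1

Trace 82: π^k(82) = [82, 119, 98, 66, 47, 24, 108] for k=0..6.
Cycle type of π: 100 + 20 + 4 + 1; total 4 cycles.
125 − 4 = 121 transpositions; sign(π) = (−1)^121 = -1.
Zolotarev: (67|125) = -1, matching the cycle-count sign.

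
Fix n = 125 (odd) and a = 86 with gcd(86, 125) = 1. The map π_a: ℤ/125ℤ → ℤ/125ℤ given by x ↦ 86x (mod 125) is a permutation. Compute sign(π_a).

Trace 61: π^k(61) = [61, 121, 31, 41, 26, 111, 46] for k=0..6.
Decompose π into cycles: lengths [25, 25, 25, 25, 5, 5, 5, 5, 1, 1, 1, 1, 1] (13 cycles, including the fixed point 0).
Σ(ℓ_i−1) = 125−13 = 112; sign = (−1)^112 = +1.

+1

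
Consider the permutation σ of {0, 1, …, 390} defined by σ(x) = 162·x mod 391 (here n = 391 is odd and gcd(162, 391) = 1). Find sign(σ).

+1

Orbit of 254 under x↦162x: [254, 93, 208, 70, 1, 162, 47]… (length divides ord_391(162)).
69 cycles of lengths [8, 8, 8, 8, 8, 8, 8, 8, 8, 8, 8, 8, 8, 8, 8, 8, 8, 8, 8, 8, 8, 8, 8, 8, 8, 8, 8, 8, 8, 8, 8, 8, 8, 8, 8, 8, 8, 8, 8, 8, 8, 8, 8, 8, 8, 8, 1, 1, 1, 1, 1, 1, 1, 1, 1, 1, 1, 1, 1, 1, 1, 1, 1, 1, 1, 1, 1, 1, 1].
With 69 cycles on 391 points, sign = (−1)^{391−69} = +1.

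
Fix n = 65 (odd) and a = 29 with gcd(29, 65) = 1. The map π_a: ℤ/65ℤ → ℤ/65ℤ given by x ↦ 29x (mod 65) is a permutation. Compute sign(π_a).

Trace 14: π^k(14) = [14, 16, 9, 1, 29, 61] for k=0..5.
Cycle lengths of π_29 on ℤ/65ℤ: [6, 6, 6, 6, 6, 6, 6, 6, 3, 3, 3, 3, 2, 2, 1]; 15 cycles in total.
15 cycles on 65: each ℓ→(−1)^(ℓ−1), product (−1)^50 = +1.

+1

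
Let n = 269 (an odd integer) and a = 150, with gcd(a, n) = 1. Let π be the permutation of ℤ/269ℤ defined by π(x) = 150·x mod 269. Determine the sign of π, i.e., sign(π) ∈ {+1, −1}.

Trace 16: π^k(16) = [16, 248, 78, 133, 44, 144, 80] for k=0..6.
The orbit structure of x ↦ 150x mod 269: 3 orbits of sizes [134, 134, 1].
sign(π) = (−1)^{n − #cycles} = (−1)^{269−3} = (−1)^266 = +1.

+1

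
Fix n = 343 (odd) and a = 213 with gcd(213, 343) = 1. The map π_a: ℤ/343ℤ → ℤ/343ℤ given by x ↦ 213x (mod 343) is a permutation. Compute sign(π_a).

-1

Trace 152: π^k(152) = [152, 134, 73, 114, 272, 312, 257] for k=0..6.
Decompose π into cycles: lengths [294, 42, 6, 1] (4 cycles, including the fixed point 0).
With 4 cycles on 343 points, sign = (−1)^{343−4} = -1.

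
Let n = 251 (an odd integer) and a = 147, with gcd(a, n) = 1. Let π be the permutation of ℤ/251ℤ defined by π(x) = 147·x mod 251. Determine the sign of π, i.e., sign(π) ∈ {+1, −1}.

Orbit of 81 under x↦147x: [81, 110, 106, 20, 179, 209, 101]… (length divides ord_251(147)).
3 cycles of lengths [125, 125, 1].
3 cycles on 251: each ℓ→(−1)^(ℓ−1), product (−1)^248 = +1.
Check: (147/251) = +1 by Zolotarev.

+1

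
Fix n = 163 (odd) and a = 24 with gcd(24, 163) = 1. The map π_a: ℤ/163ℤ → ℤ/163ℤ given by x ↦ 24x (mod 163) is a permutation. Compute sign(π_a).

Trace 135: π^k(135) = [135, 143, 9, 53, 131, 47, 150] for k=0..6.
Cycle lengths of π_24 on ℤ/163ℤ: [81, 81, 1]; 3 cycles in total.
With 3 cycles on 163 points, sign = (−1)^{163−3} = +1.

+1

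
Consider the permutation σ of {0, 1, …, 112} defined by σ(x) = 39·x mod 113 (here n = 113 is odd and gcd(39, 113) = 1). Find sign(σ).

-1

Trace 110: π^k(110) = [110, 109, 70, 18, 24, 32, 5] for k=0..6.
2 cycles of lengths [112, 1].
Σ(ℓ_i−1) = 113−2 = 111; sign = (−1)^111 = -1.
Zolotarev: (39|113) = -1, matching the cycle-count sign.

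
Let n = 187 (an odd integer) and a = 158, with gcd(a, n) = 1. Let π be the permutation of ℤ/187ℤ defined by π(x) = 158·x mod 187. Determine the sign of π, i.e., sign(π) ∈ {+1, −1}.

Trace 93: π^k(93) = [93, 108, 47, 133, 70, 27, 152] for k=0..6.
Cycle type of π: 80×2 + 16 + 5×2 + 1; total 6 cycles.
sign(π) = (−1)^{n − #cycles} = (−1)^{187−6} = (−1)^181 = -1.

-1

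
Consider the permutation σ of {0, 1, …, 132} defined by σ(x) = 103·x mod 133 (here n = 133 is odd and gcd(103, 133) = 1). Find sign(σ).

Start at x=132: 132 → 30 → 31 → 1 → 103 → 102 → 132 (one orbit).
Cycle lengths of π_103 on ℤ/133ℤ: [6, 6, 6, 6, 6, 6, 6, 6, 6, 6, 6, 6, 6, 6, 6, 6, 6, 6, 6, 6, 6, 6, 1]; 23 cycles in total.
133 − 23 = 110 transpositions; sign(π) = (−1)^110 = +1.
Via Zolotarev, sign(π_{103}) = (103|133) = +1.

+1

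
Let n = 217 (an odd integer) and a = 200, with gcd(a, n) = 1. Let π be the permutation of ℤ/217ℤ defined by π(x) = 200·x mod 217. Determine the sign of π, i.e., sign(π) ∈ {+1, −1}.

Orbit of 142 under x↦200x: [142, 190, 25, 9, 64, 214, 51]… (length divides ord_217(200)).
Decompose π into cycles: lengths [15, 15, 15, 15, 15, 15, 15, 15, 15, 15, 15, 15, 15, 15, 3, 3, 1] (17 cycles, including the fixed point 0).
With 17 cycles on 217 points, sign = (−1)^{217−17} = +1.
Via Zolotarev, sign(π_{200}) = (200|217) = +1.

+1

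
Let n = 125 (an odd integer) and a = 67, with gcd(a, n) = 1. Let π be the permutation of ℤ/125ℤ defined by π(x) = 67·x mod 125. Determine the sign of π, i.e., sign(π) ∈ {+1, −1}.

-1

Start at x=28: 28 → 1 → 67 → 114 → 13 → 121 → 107 → … (one orbit).
The orbit structure of x ↦ 67x mod 125: 4 orbits of sizes [100, 20, 4, 1].
With 4 cycles on 125 points, sign = (−1)^{125−4} = -1.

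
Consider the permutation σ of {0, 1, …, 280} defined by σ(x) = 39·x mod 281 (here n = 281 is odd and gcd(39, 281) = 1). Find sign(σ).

+1

Start at x=109: 109 → 36 → 280 → 242 → 165 → 253 → 32 → … (one orbit).
Cycle lengths of π_39 on ℤ/281ℤ: [28, 28, 28, 28, 28, 28, 28, 28, 28, 28, 1]; 11 cycles in total.
11 cycles on 281: each ℓ→(−1)^(ℓ−1), product (−1)^270 = +1.
The Jacobi symbol (39|281) = +1 (Zolotarev) agrees.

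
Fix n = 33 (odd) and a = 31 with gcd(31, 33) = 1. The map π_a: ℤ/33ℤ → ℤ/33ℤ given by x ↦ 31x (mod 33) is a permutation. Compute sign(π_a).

Orbit of 31 under x↦31x: [31, 4, 25, 16, 1]… (length divides ord_33(31)).
π_31 has 9 disjoint cycles with lengths [5, 5, 5, 5, 5, 5, 1, 1, 1] on {0,…,32}.
33 − 9 = 24 transpositions; sign(π) = (−1)^24 = +1.

+1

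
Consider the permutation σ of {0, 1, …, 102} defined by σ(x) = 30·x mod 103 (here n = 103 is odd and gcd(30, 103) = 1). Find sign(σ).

Trace 13: π^k(13) = [13, 81, 61, 79, 1, 30, 76] for k=0..6.
The orbit structure of x ↦ 30x mod 103: 7 orbits of sizes [17, 17, 17, 17, 17, 17, 1].
103 − 7 = 96 transpositions; sign(π) = (−1)^96 = +1.

+1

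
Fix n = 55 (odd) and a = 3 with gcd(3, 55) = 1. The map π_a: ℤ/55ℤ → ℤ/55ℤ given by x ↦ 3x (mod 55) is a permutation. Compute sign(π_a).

-1

Orbit of 1 under x↦3x: [1, 3, 9, 27, 26, 23, 14]… (length divides ord_55(3)).
Cycle type of π: 20×2 + 5×2 + 4 + 1; total 6 cycles.
sign(π) = (−1)^{n − #cycles} = (−1)^{55−6} = (−1)^49 = -1.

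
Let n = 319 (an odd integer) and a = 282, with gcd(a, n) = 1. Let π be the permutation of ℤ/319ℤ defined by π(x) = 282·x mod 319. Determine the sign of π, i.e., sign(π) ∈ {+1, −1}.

Orbit of 80 under x↦282x: [80, 230, 103, 17, 9, 305, 199]… (length divides ord_319(282)).
Cycle lengths of π_282 on ℤ/319ℤ: [140, 140, 28, 10, 1]; 5 cycles in total.
sign(π) = (−1)^{n − #cycles} = (−1)^{319−5} = (−1)^314 = +1.
Via Zolotarev, sign(π_{282}) = (282|319) = +1.

+1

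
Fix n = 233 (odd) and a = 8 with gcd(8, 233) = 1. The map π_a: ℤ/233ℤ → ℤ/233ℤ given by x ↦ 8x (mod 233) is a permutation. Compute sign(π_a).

+1

Start at x=19: 19 → 152 → 51 → 175 → 2 → 16 → 128 → … (one orbit).
The orbit structure of x ↦ 8x mod 233: 9 orbits of sizes [29, 29, 29, 29, 29, 29, 29, 29, 1].
9 cycles on 233: each ℓ→(−1)^(ℓ−1), product (−1)^224 = +1.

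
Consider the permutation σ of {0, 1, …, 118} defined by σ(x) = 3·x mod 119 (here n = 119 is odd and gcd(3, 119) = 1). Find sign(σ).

+1

Start at x=9: 9 → 27 → 81 → 5 → 15 → 45 → 16 → … (one orbit).
Cycle lengths of π_3 on ℤ/119ℤ: [48, 48, 16, 6, 1]; 5 cycles in total.
sign(π) = (−1)^{n − #cycles} = (−1)^{119−5} = (−1)^114 = +1.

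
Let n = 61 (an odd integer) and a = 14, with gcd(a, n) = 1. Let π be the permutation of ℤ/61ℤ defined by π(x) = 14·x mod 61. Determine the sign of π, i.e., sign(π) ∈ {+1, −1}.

Orbit of 48 under x↦14x: [48, 1, 14, 13, 60, 47]… (length divides ord_61(14)).
Decompose π into cycles: lengths [6, 6, 6, 6, 6, 6, 6, 6, 6, 6, 1] (11 cycles, including the fixed point 0).
61 − 11 = 50 transpositions; sign(π) = (−1)^50 = +1.
(14|61)_J = +1 (Zolotarev's lemma cross-check).

+1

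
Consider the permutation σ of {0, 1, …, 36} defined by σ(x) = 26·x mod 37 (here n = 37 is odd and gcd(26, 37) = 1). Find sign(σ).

Trace 10: π^k(10) = [10, 1, 26] for k=0..2.
Cycle lengths of π_26 on ℤ/37ℤ: [3, 3, 3, 3, 3, 3, 3, 3, 3, 3, 3, 3, 1]; 13 cycles in total.
sign(π) = (−1)^{n − #cycles} = (−1)^{37−13} = (−1)^24 = +1.
(26|37)_J = +1 (Zolotarev's lemma cross-check).

+1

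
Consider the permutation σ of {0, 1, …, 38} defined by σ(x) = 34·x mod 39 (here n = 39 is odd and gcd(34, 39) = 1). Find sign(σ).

-1

Trace 25: π^k(25) = [25, 31, 1, 34] for k=0..3.
The orbit structure of x ↦ 34x mod 39: 12 orbits of sizes [4, 4, 4, 4, 4, 4, 4, 4, 4, 1, 1, 1].
With 12 cycles on 39 points, sign = (−1)^{39−12} = -1.
(34|39)_J = -1 (Zolotarev's lemma cross-check).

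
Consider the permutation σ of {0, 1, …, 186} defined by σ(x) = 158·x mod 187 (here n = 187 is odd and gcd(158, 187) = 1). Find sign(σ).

Orbit of 3 under x↦158x: [3, 100, 92, 137, 141, 25, 23]… (length divides ord_187(158)).
Cycle type of π: 80×2 + 16 + 5×2 + 1; total 6 cycles.
187 − 6 = 181 transpositions; sign(π) = (−1)^181 = -1.
(158|187)_J = -1 (Zolotarev's lemma cross-check).

-1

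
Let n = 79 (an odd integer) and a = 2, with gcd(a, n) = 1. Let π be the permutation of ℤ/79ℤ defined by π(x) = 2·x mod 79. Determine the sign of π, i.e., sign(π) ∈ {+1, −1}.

Trace 55: π^k(55) = [55, 31, 62, 45, 11, 22, 44] for k=0..6.
Decompose π into cycles: lengths [39, 39, 1] (3 cycles, including the fixed point 0).
With 3 cycles on 79 points, sign = (−1)^{79−3} = +1.

+1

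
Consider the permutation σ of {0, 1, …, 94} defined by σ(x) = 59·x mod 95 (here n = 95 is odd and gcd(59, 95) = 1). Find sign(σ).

-1

Trace 11: π^k(11) = [11, 79, 6, 69, 81, 29, 1] for k=0..6.
Decompose π into cycles: lengths [18, 18, 18, 18, 18, 2, 2, 1] (8 cycles, including the fixed point 0).
sign(π) = (−1)^{n − #cycles} = (−1)^{95−8} = (−1)^87 = -1.
(59|95)_J = -1 (Zolotarev's lemma cross-check).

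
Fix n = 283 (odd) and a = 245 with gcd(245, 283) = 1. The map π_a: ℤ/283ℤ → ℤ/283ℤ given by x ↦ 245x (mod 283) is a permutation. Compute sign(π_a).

-1

Start at x=39: 39 → 216 → 282 → 38 → 254 → 253 → 8 → … (one orbit).
Cycle type of π: 94×3 + 1; total 4 cycles.
n − c = 283 − 4 = 279; sign = (−1)^279 = -1.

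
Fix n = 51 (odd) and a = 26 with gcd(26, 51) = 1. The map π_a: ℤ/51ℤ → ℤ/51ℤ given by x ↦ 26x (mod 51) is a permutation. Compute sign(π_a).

Orbit of 8 under x↦26x: [8, 4, 2, 1, 26, 13, 32]… (length divides ord_51(26)).
8 cycles of lengths [8, 8, 8, 8, 8, 8, 2, 1].
Σ(ℓ_i−1) = 51−8 = 43; sign = (−1)^43 = -1.
Zolotarev: (26|51) = -1, matching the cycle-count sign.

-1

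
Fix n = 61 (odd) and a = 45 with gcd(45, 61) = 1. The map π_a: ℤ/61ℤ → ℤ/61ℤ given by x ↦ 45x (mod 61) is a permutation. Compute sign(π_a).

+1

Trace 36: π^k(36) = [36, 34, 5, 42, 60, 16, 49] for k=0..6.
π_45 has 3 disjoint cycles with lengths [30, 30, 1] on {0,…,60}.
With 3 cycles on 61 points, sign = (−1)^{61−3} = +1.
The Jacobi symbol (45|61) = +1 (Zolotarev) agrees.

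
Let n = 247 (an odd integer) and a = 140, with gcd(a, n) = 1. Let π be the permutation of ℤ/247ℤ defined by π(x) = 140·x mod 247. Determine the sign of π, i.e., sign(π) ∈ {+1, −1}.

+1

Trace 87: π^k(87) = [87, 77, 159, 30, 1, 140] for k=0..5.
45 cycles of lengths [6, 6, 6, 6, 6, 6, 6, 6, 6, 6, 6, 6, 6, 6, 6, 6, 6, 6, 6, 6, 6, 6, 6, 6, 6, 6, 6, 6, 6, 6, 6, 6, 6, 6, 6, 6, 6, 6, 3, 3, 3, 3, 3, 3, 1].
247 − 45 = 202 transpositions; sign(π) = (−1)^202 = +1.
Check: (140/247) = +1 by Zolotarev.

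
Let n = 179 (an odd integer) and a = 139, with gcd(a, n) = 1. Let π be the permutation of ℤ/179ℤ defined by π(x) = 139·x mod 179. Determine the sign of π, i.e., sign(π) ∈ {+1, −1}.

Trace 80: π^k(80) = [80, 22, 15, 116, 14, 156, 25] for k=0..6.
Decompose π into cycles: lengths [89, 89, 1] (3 cycles, including the fixed point 0).
sign(π) = (−1)^{n − #cycles} = (−1)^{179−3} = (−1)^176 = +1.
The Jacobi symbol (139|179) = +1 (Zolotarev) agrees.

+1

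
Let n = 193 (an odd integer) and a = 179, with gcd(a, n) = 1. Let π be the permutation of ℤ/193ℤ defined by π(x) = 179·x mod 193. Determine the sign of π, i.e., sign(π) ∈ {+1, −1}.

+1

Trace 67: π^k(67) = [67, 27, 8, 81, 24, 50, 72] for k=0..6.
The orbit structure of x ↦ 179x mod 193: 7 orbits of sizes [32, 32, 32, 32, 32, 32, 1].
Σ(ℓ_i−1) = 193−7 = 186; sign = (−1)^186 = +1.
Check: (179/193) = +1 by Zolotarev.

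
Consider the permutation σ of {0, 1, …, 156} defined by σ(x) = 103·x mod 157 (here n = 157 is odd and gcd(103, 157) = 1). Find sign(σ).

-1

Trace 141: π^k(141) = [141, 79, 130, 45, 82, 125, 1] for k=0..6.
π_103 has 4 disjoint cycles with lengths [52, 52, 52, 1] on {0,…,156}.
sign(π) = (−1)^{n − #cycles} = (−1)^{157−4} = (−1)^153 = -1.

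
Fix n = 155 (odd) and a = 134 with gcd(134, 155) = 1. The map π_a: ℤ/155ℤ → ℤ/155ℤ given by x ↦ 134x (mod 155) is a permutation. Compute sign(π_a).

Orbit of 81 under x↦134x: [81, 4, 71, 59, 1, 134, 131]… (length divides ord_155(134)).
9 cycles of lengths [30, 30, 30, 30, 15, 15, 2, 2, 1].
Σ(ℓ_i−1) = 155−9 = 146; sign = (−1)^146 = +1.

+1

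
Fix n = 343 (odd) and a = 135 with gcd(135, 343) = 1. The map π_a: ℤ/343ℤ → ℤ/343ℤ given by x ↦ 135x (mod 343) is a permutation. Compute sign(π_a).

Start at x=128: 128 → 130 → 57 → 149 → 221 → 337 → 219 → … (one orbit).
Decompose π into cycles: lengths [147, 147, 21, 21, 3, 3, 1] (7 cycles, including the fixed point 0).
343 − 7 = 336 transpositions; sign(π) = (−1)^336 = +1.
The Jacobi symbol (135|343) = +1 (Zolotarev) agrees.

+1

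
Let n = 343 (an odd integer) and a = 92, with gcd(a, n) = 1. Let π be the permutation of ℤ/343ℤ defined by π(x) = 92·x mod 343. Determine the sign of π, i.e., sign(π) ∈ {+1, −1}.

Trace 267: π^k(267) = [267, 211, 204, 246, 337, 134, 323] for k=0..6.
π_92 has 19 disjoint cycles with lengths [49, 49, 49, 49, 49, 49, 7, 7, 7, 7, 7, 7, 1, 1, 1, 1, 1, 1, 1] on {0,…,342}.
343 − 19 = 324 transpositions; sign(π) = (−1)^324 = +1.
(92|343)_J = +1 (Zolotarev's lemma cross-check).

+1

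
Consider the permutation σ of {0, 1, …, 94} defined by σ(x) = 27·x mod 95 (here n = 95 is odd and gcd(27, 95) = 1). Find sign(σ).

Trace 64: π^k(64) = [64, 18, 11, 12, 39, 8, 26] for k=0..6.
π_27 has 11 disjoint cycles with lengths [12, 12, 12, 12, 12, 12, 6, 6, 6, 4, 1] on {0,…,94}.
Σ(ℓ_i−1) = 95−11 = 84; sign = (−1)^84 = +1.

+1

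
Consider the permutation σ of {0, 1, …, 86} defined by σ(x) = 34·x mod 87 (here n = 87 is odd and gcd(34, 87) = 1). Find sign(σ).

+1

Start at x=7: 7 → 64 → 1 → 34 → 25 → 67 → 16 → … (one orbit).
The orbit structure of x ↦ 34x mod 87: 9 orbits of sizes [14, 14, 14, 14, 14, 14, 1, 1, 1].
With 9 cycles on 87 points, sign = (−1)^{87−9} = +1.
(34|87)_J = +1 (Zolotarev's lemma cross-check).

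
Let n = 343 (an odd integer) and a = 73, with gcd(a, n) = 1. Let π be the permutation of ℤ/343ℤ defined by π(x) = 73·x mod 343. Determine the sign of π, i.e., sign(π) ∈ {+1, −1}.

-1

Start at x=96: 96 → 148 → 171 → 135 → 251 → 144 → 222 → … (one orbit).
The orbit structure of x ↦ 73x mod 343: 4 orbits of sizes [294, 42, 6, 1].
4 cycles on 343: each ℓ→(−1)^(ℓ−1), product (−1)^339 = -1.
The Jacobi symbol (73|343) = -1 (Zolotarev) agrees.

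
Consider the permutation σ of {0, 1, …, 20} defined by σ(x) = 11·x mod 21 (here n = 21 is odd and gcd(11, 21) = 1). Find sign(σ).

Trace 1: π^k(1) = [1, 11, 16, 8, 4, 2] for k=0..5.
π_11 has 6 disjoint cycles with lengths [6, 6, 3, 3, 2, 1] on {0,…,20}.
Σ(ℓ_i−1) = 21−6 = 15; sign = (−1)^15 = -1.

-1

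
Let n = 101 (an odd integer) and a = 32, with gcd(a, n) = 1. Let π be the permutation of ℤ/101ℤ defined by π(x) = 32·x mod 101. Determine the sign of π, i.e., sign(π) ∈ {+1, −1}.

-1

Start at x=95: 95 → 10 → 17 → 39 → 36 → 41 → 100 → … (one orbit).
Cycle lengths of π_32 on ℤ/101ℤ: [20, 20, 20, 20, 20, 1]; 6 cycles in total.
Σ(ℓ_i−1) = 101−6 = 95; sign = (−1)^95 = -1.
Zolotarev: (32|101) = -1, matching the cycle-count sign.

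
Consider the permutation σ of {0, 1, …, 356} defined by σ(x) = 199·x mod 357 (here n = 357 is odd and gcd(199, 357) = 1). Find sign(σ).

+1

Trace 274: π^k(274) = [274, 262, 16, 328, 298, 40, 106] for k=0..6.
Decompose π into cycles: lengths [48, 48, 48, 48, 48, 48, 16, 16, 16, 6, 6, 6, 1, 1, 1] (15 cycles, including the fixed point 0).
15 cycles on 357: each ℓ→(−1)^(ℓ−1), product (−1)^342 = +1.
(199|357)_J = +1 (Zolotarev's lemma cross-check).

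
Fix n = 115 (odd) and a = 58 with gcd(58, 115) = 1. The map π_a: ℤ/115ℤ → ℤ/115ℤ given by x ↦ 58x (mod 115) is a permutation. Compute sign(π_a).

Trace 96: π^k(96) = [96, 48, 24, 12, 6, 3, 59] for k=0..6.
The orbit structure of x ↦ 58x mod 115: 6 orbits of sizes [44, 44, 11, 11, 4, 1].
115 − 6 = 109 transpositions; sign(π) = (−1)^109 = -1.
Zolotarev: (58|115) = -1, matching the cycle-count sign.

-1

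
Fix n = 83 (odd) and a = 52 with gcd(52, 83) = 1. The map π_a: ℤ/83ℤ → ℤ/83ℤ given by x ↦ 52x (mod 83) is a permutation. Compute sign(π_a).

-1

Trace 62: π^k(62) = [62, 70, 71, 40, 5, 11, 74] for k=0..6.
2 cycles of lengths [82, 1].
Σ(ℓ_i−1) = 83−2 = 81; sign = (−1)^81 = -1.
Via Zolotarev, sign(π_{52}) = (52|83) = -1.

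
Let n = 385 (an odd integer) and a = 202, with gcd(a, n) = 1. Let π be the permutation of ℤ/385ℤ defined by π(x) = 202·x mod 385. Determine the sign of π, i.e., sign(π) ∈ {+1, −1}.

+1

Start at x=141: 141 → 377 → 309 → 48 → 71 → 97 → 344 → … (one orbit).
Cycle lengths of π_202 on ℤ/385ℤ: [20, 20, 20, 20, 20, 20, 20, 20, 20, 20, 20, 20, 20, 20, 10, 10, 10, 10, 10, 10, 5, 5, 4, 4, 4, 4, 4, 4, 4, 2, 2, 2, 1]; 33 cycles in total.
n − c = 385 − 33 = 352; sign = (−1)^352 = +1.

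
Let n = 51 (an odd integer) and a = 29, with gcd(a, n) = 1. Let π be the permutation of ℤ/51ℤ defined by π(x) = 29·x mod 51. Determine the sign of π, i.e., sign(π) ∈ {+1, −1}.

Start at x=41: 41 → 16 → 5 → 43 → 23 → 4 → 14 → … (one orbit).
The orbit structure of x ↦ 29x mod 51: 5 orbits of sizes [16, 16, 16, 2, 1].
With 5 cycles on 51 points, sign = (−1)^{51−5} = +1.

+1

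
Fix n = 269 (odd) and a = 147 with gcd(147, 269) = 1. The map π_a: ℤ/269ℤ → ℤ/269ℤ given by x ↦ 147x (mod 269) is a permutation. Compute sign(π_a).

-1

Start at x=234: 234 → 235 → 113 → 202 → 104 → 224 → 110 → … (one orbit).
Cycle lengths of π_147 on ℤ/269ℤ: [268, 1]; 2 cycles in total.
2 cycles on 269: each ℓ→(−1)^(ℓ−1), product (−1)^267 = -1.
The Jacobi symbol (147|269) = -1 (Zolotarev) agrees.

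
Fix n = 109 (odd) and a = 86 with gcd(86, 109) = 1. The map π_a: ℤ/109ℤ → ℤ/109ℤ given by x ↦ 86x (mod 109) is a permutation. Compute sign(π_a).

Trace 55: π^k(55) = [55, 43, 101, 75, 19, 108, 23] for k=0..6.
The orbit structure of x ↦ 86x mod 109: 4 orbits of sizes [36, 36, 36, 1].
Σ(ℓ_i−1) = 109−4 = 105; sign = (−1)^105 = -1.

-1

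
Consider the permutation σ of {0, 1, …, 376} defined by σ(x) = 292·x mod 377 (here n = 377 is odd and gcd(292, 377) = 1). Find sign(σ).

+1

Orbit of 128 under x↦292x: [128, 53, 19, 270, 47, 152, 275]… (length divides ord_377(292)).
π_292 has 7 disjoint cycles with lengths [84, 84, 84, 84, 28, 12, 1] on {0,…,376}.
sign(π) = (−1)^{n − #cycles} = (−1)^{377−7} = (−1)^370 = +1.
Via Zolotarev, sign(π_{292}) = (292|377) = +1.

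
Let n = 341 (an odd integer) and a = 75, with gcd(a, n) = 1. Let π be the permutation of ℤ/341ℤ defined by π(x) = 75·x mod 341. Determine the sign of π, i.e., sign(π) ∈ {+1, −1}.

Trace 60: π^k(60) = [60, 67, 251, 70, 135, 236, 309] for k=0..6.
π_75 has 14 disjoint cycles with lengths [30, 30, 30, 30, 30, 30, 30, 30, 30, 30, 30, 5, 5, 1] on {0,…,340}.
sign(π) = (−1)^{n − #cycles} = (−1)^{341−14} = (−1)^327 = -1.

-1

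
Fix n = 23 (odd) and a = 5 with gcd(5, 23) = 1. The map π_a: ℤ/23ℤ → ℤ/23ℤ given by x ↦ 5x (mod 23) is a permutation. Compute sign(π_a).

Orbit of 1 under x↦5x: [1, 5, 2, 10, 4, 20, 8]… (length divides ord_23(5)).
Decompose π into cycles: lengths [22, 1] (2 cycles, including the fixed point 0).
sign(π) = (−1)^{n − #cycles} = (−1)^{23−2} = (−1)^21 = -1.
(5|23)_J = -1 (Zolotarev's lemma cross-check).

-1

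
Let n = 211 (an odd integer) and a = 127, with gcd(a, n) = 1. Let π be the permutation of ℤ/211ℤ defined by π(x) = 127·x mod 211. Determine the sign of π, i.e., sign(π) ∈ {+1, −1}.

-1

Start at x=53: 53 → 190 → 76 → 157 → 105 → 42 → 59 → … (one orbit).
Cycle lengths of π_127 on ℤ/211ℤ: [210, 1]; 2 cycles in total.
sign(π) = (−1)^{n − #cycles} = (−1)^{211−2} = (−1)^209 = -1.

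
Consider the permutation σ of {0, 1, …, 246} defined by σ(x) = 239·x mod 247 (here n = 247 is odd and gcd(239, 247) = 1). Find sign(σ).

Trace 144: π^k(144) = [144, 83, 77, 125, 235, 96, 220] for k=0..6.
Decompose π into cycles: lengths [12, 12, 12, 12, 12, 12, 12, 12, 12, 12, 12, 12, 12, 12, 12, 12, 12, 12, 4, 4, 4, 3, 3, 3, 3, 3, 3, 1] (28 cycles, including the fixed point 0).
28 cycles on 247: each ℓ→(−1)^(ℓ−1), product (−1)^219 = -1.

-1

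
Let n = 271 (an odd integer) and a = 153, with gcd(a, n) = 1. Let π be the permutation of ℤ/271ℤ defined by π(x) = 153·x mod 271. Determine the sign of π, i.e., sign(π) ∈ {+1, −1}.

Trace 50: π^k(50) = [50, 62, 1, 153, 103, 41, 40] for k=0..6.
The orbit structure of x ↦ 153x mod 271: 3 orbits of sizes [135, 135, 1].
271 − 3 = 268 transpositions; sign(π) = (−1)^268 = +1.
(153|271)_J = +1 (Zolotarev's lemma cross-check).

+1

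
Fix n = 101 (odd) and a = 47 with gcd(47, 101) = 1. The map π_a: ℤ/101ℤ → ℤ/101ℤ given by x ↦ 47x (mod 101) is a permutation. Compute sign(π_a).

Trace 71: π^k(71) = [71, 4, 87, 49, 81, 70, 58] for k=0..6.
π_47 has 3 disjoint cycles with lengths [50, 50, 1] on {0,…,100}.
101 − 3 = 98 transpositions; sign(π) = (−1)^98 = +1.
Check: (47/101) = +1 by Zolotarev.

+1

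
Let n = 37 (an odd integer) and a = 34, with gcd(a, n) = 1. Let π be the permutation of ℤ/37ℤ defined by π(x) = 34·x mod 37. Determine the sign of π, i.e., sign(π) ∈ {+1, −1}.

Start at x=16: 16 → 26 → 33 → 12 → 1 → 34 → 9 → … (one orbit).
Cycle lengths of π_34 on ℤ/37ℤ: [9, 9, 9, 9, 1]; 5 cycles in total.
sign(π) = (−1)^{n − #cycles} = (−1)^{37−5} = (−1)^32 = +1.

+1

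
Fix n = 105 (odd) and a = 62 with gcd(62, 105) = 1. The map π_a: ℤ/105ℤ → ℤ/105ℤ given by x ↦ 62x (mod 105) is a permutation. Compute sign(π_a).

-1

Orbit of 62 under x↦62x: [62, 64, 83, 1]… (length divides ord_105(62)).
Cycle lengths of π_62 on ℤ/105ℤ: [4, 4, 4, 4, 4, 4, 4, 4, 4, 4, 4, 4, 4, 4, 4, 4, 4, 4, 4, 4, 4, 2, 2, 2, 2, 2, 2, 2, 2, 2, 2, 1]; 32 cycles in total.
105 − 32 = 73 transpositions; sign(π) = (−1)^73 = -1.
Check: (62/105) = -1 by Zolotarev.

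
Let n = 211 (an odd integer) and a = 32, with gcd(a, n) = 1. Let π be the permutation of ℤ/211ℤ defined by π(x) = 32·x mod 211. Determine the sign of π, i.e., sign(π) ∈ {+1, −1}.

-1

Trace 144: π^k(144) = [144, 177, 178, 210, 179, 31, 148] for k=0..6.
Cycle lengths of π_32 on ℤ/211ℤ: [42, 42, 42, 42, 42, 1]; 6 cycles in total.
With 6 cycles on 211 points, sign = (−1)^{211−6} = -1.
(32|211)_J = -1 (Zolotarev's lemma cross-check).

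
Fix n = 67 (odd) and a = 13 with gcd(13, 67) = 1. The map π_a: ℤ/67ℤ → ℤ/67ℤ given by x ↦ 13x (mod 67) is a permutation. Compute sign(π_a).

Orbit of 46 under x↦13x: [46, 62, 2, 26, 3, 39, 38]… (length divides ord_67(13)).
π_13 has 2 disjoint cycles with lengths [66, 1] on {0,…,66}.
Σ(ℓ_i−1) = 67−2 = 65; sign = (−1)^65 = -1.
The Jacobi symbol (13|67) = -1 (Zolotarev) agrees.

-1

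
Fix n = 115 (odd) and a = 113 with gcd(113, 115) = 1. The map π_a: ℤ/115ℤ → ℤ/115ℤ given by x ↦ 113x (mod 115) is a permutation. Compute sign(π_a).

+1

Orbit of 33 under x↦113x: [33, 49, 17, 81, 68, 94, 42]… (length divides ord_115(113)).
The orbit structure of x ↦ 113x mod 115: 5 orbits of sizes [44, 44, 22, 4, 1].
5 cycles on 115: each ℓ→(−1)^(ℓ−1), product (−1)^110 = +1.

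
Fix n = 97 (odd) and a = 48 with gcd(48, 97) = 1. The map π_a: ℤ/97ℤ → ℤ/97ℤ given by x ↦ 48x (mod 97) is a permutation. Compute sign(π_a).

Trace 73: π^k(73) = [73, 12, 91, 3, 47, 25, 36] for k=0..6.
Cycle type of π: 48×2 + 1; total 3 cycles.
n − c = 97 − 3 = 94; sign = (−1)^94 = +1.
Via Zolotarev, sign(π_{48}) = (48|97) = +1.

+1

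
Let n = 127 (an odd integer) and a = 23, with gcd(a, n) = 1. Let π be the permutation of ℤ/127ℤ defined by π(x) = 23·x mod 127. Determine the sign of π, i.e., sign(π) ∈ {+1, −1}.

Orbit of 48 under x↦23x: [48, 88, 119, 70, 86, 73, 28]… (length divides ord_127(23)).
Cycle lengths of π_23 on ℤ/127ℤ: [126, 1]; 2 cycles in total.
2 cycles on 127: each ℓ→(−1)^(ℓ−1), product (−1)^125 = -1.
The Jacobi symbol (23|127) = -1 (Zolotarev) agrees.

-1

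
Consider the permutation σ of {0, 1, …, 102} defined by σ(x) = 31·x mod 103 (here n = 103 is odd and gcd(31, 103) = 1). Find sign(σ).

Trace 22: π^k(22) = [22, 64, 27, 13, 94, 30, 3] for k=0..6.
The orbit structure of x ↦ 31x mod 103: 4 orbits of sizes [34, 34, 34, 1].
sign(π) = (−1)^{n − #cycles} = (−1)^{103−4} = (−1)^99 = -1.
Zolotarev: (31|103) = -1, matching the cycle-count sign.

-1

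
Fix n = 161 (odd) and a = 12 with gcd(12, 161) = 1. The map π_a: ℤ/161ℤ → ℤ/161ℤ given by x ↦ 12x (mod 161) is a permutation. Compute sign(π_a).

Start at x=95: 95 → 13 → 156 → 101 → 85 → 54 → 4 → … (one orbit).
π_12 has 6 disjoint cycles with lengths [66, 66, 11, 11, 6, 1] on {0,…,160}.
With 6 cycles on 161 points, sign = (−1)^{161−6} = -1.
Zolotarev: (12|161) = -1, matching the cycle-count sign.

-1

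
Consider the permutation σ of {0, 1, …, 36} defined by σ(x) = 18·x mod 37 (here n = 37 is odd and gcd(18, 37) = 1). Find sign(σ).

-1

Orbit of 12 under x↦18x: [12, 31, 3, 17, 10, 32, 21]… (length divides ord_37(18)).
2 cycles of lengths [36, 1].
With 2 cycles on 37 points, sign = (−1)^{37−2} = -1.
(18|37)_J = -1 (Zolotarev's lemma cross-check).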